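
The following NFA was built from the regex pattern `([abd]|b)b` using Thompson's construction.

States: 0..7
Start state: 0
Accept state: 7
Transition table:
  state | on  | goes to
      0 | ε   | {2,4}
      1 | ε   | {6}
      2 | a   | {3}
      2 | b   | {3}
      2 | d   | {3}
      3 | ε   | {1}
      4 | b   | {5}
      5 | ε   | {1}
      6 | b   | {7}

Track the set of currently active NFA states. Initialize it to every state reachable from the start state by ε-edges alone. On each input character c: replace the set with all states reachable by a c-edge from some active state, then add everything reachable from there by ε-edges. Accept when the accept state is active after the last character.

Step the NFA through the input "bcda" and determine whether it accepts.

S₀ = ε-closure({0}) = {0,2,4}
'b' @ 1: {1,3,5,6}
'c' @ 2: {}  — dead — no transitions
rest 'da' ignored (set empty)
after full input: {}  (accept=7 not in)

Answer: REJECT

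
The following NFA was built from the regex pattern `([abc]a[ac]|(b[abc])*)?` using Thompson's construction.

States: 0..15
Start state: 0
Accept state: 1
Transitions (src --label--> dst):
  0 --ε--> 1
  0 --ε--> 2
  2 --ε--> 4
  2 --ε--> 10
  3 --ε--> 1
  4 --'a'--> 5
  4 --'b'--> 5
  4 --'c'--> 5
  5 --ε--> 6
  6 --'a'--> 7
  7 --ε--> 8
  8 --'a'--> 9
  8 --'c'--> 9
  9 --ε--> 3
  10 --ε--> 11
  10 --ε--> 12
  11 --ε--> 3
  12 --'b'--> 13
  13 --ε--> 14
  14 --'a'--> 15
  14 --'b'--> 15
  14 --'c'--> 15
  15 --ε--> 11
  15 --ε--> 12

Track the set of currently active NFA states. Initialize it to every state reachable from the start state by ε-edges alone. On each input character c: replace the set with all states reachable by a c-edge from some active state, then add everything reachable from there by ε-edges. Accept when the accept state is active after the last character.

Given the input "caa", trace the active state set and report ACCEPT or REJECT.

start: ε-closure({0}) = {0,1,2,3,4,10,11,12}
'c' @ 1: {5,6}
'a' @ 2: {7,8}
'a' @ 3: {1,3,9}  (accept∈set)
final: {1,3,9}; accept 1 in set

Answer: ACCEPT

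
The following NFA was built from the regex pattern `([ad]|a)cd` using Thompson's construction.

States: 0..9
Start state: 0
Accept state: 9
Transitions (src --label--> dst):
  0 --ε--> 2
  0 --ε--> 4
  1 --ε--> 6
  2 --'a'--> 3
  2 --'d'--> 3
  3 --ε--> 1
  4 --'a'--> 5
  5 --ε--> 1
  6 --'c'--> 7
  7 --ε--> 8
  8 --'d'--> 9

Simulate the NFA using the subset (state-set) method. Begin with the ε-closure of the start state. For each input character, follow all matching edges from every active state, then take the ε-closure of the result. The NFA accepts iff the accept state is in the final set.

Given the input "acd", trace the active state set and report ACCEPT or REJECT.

Answer: ACCEPT

Derivation:
S₀ = ε-closure({0}) = {0,2,4}
'a' @ 1: {1,3,5,6}
'c' @ 2: {7,8}
'd' @ 3: {9}  (accept∈set)
after full input: {9}  (accept=9 in)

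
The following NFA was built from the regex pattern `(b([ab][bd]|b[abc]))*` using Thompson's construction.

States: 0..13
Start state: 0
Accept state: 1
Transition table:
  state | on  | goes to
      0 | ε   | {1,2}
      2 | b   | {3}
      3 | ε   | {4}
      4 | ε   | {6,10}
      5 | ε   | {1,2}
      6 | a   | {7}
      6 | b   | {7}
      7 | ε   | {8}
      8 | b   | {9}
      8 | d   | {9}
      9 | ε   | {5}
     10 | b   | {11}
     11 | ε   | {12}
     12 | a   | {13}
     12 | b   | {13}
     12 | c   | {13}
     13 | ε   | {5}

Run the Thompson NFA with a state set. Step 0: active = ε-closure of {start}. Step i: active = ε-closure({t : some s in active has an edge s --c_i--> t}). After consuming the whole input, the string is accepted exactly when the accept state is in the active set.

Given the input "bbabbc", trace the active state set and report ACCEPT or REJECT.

start: ε-closure({0}) = {0,1,2}
'b' @ 1: {3,4,6,10}
'b' @ 2: {7,8,11,12}
'a' @ 3: {1,2,5,13}  ✓accept
'b' @ 4: {3,4,6,10}
'b' @ 5: {7,8,11,12}
'c' @ 6: {1,2,5,13}  ✓accept
final: {1,2,5,13}; accept 1 in set

Answer: ACCEPT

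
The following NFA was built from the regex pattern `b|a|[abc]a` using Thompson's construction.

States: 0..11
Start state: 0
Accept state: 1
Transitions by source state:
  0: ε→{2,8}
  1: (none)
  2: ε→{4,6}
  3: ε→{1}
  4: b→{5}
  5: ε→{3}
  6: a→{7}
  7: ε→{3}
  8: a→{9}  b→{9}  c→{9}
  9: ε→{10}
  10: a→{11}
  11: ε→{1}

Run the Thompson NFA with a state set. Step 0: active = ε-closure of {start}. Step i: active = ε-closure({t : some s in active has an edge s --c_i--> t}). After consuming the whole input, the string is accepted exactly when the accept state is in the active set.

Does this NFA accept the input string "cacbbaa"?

initial (ε-close {0}): {0,2,4,6,8}
'c' @ 1: {9,10}
'a' @ 2: {1,11}  (accept∈set)
'c' @ 3: {}  — state set empty
rest 'bbaa' ignored (set empty)
end set {} — state 1 not in

Answer: REJECT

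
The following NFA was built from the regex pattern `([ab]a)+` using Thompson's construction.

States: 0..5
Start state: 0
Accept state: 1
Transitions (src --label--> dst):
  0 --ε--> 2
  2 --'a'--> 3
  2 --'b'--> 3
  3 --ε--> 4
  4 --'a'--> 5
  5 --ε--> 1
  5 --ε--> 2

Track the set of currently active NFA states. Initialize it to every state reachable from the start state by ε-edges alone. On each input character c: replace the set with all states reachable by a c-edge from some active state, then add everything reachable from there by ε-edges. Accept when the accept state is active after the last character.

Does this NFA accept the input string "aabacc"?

Answer: REJECT

Derivation:
start: ε-closure({0}) = {0,2}
'a' @ 1: {3,4}
'a' @ 2: {1,2,5}  [accepting]
'b' @ 3: {3,4}
'a' @ 4: {1,2,5}  [accepting]
'c' @ 5: {}  — state set empty
rest 'c' ignored (set empty)
final: {}; accept 1 not in set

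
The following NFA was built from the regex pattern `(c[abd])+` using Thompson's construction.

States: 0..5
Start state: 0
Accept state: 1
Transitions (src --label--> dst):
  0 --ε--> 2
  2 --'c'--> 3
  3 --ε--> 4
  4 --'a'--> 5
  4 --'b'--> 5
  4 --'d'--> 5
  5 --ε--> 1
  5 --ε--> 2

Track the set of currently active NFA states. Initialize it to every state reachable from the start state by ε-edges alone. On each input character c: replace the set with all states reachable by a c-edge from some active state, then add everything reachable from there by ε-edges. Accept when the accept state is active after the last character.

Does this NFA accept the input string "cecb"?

Answer: REJECT

Steps:
S₀ = ε-closure({0}) = {0,2}
'c' @ 1: {3,4}
'e' @ 2: {}  — dead — no transitions
rest 'cb' ignored (set empty)
end set {} — state 1 not in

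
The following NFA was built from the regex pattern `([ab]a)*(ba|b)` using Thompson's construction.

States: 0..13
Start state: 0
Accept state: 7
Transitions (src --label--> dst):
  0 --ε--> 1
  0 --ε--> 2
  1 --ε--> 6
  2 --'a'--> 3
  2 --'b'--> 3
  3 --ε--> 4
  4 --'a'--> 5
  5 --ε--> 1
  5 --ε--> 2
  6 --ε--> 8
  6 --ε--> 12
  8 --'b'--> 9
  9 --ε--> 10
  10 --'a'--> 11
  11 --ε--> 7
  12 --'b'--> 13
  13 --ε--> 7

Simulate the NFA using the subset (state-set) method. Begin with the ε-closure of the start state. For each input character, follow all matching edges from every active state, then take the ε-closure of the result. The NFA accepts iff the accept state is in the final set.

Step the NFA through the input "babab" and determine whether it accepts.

initial (ε-close {0}): {0,1,2,6,8,12}
'b' @ 1: {3,4,7,9,10,13}  [accepting]
'a' @ 2: {1,2,5,6,7,8,11,12}  [accepting]
'b' @ 3: {3,4,7,9,10,13}  [accepting]
'a' @ 4: {1,2,5,6,7,8,11,12}  [accepting]
'b' @ 5: {3,4,7,9,10,13}  [accepting]
end set {3,4,7,9,10,13} — state 7 in

Answer: ACCEPT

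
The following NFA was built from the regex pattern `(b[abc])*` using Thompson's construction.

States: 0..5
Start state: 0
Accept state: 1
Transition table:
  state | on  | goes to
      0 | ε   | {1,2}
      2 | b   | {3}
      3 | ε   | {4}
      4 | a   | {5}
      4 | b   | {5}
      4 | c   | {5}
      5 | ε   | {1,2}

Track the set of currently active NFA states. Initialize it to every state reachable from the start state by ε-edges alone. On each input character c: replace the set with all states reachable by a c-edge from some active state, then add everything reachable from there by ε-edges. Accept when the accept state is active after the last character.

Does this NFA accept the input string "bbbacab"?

S₀ = ε-closure({0}) = {0,1,2}
'b' @ 1: {3,4}
'b' @ 2: {1,2,5}  [accepting]
'b' @ 3: {3,4}
'a' @ 4: {1,2,5}  [accepting]
'c' @ 5: {}  — no active states
rest 'ab' ignored (set empty)
final: {}; accept 1 not in set

Answer: REJECT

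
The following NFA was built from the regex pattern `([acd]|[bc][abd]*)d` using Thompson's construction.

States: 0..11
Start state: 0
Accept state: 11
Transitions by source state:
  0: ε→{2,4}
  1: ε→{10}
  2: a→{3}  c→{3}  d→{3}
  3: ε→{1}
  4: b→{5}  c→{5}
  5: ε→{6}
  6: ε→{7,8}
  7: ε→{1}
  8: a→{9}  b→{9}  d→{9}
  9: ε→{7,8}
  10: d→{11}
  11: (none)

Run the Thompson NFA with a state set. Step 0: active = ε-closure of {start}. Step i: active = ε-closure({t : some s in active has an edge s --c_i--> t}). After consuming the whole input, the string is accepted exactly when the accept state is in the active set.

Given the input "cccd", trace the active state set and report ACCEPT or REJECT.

start: ε-closure({0}) = {0,2,4}
'c' @ 1: {1,3,5,6,7,8,10}
'c' @ 2: {}  — dead — no transitions
rest 'cd' ignored (set empty)
final: {}; accept 11 not in set

Answer: REJECT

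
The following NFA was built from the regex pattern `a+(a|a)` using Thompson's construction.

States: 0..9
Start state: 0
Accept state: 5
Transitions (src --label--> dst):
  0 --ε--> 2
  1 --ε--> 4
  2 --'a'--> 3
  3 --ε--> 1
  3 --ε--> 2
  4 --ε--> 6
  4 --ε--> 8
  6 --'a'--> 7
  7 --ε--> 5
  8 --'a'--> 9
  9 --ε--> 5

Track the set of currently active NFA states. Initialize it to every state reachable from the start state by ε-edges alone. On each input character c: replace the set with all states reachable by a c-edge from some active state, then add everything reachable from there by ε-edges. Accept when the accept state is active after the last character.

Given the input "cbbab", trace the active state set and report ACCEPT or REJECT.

initial (ε-close {0}): {0,2}
'c' @ 1: {}  — no active states
rest 'bbab' ignored (set empty)
after full input: {}  (accept=5 not in)

Answer: REJECT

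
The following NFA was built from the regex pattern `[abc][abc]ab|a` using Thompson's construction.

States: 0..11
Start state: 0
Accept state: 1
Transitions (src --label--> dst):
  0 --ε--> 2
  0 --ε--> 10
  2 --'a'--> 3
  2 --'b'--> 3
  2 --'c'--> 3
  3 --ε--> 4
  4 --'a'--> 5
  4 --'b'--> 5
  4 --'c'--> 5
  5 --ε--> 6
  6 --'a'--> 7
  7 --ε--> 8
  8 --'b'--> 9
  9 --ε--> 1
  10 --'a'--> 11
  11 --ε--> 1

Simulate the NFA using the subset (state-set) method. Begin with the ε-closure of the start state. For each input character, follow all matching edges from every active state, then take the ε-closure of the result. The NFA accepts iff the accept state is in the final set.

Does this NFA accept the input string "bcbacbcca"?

Answer: REJECT

Trace:
S₀ = ε-closure({0}) = {0,2,10}
'b' @ 1: {3,4}
'c' @ 2: {5,6}
'b' @ 3: {}  — no active states
rest 'acbcca' ignored (set empty)
after full input: {}  (accept=1 not in)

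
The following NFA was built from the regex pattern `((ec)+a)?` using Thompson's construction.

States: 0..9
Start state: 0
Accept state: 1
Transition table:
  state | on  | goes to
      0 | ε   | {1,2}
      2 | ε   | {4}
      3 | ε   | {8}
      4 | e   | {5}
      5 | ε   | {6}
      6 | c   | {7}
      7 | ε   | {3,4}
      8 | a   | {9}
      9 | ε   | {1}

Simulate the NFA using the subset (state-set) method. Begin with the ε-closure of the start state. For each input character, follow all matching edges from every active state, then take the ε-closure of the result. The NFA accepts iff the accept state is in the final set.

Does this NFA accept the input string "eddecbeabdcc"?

Answer: REJECT

Derivation:
S₀ = ε-closure({0}) = {0,1,2,4}
'e' @ 1: {5,6}
'd' @ 2: {}  — dead — no transitions
rest 'decbeabdcc' ignored (set empty)
end set {} — state 1 not in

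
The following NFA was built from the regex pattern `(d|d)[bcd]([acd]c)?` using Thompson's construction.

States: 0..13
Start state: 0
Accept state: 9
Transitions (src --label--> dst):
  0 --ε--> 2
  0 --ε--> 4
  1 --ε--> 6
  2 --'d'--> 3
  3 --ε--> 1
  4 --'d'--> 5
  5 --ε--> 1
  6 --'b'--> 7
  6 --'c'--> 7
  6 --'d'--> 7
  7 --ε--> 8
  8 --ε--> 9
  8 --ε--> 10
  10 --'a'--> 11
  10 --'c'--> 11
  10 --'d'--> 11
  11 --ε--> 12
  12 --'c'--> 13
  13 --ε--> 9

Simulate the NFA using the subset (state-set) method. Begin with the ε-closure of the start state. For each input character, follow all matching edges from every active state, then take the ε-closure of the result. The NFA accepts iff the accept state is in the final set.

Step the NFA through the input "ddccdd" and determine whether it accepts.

Answer: REJECT

Steps:
initial (ε-close {0}): {0,2,4}
'd' @ 1: {1,3,5,6}
'd' @ 2: {7,8,9,10}  ✓accept
'c' @ 3: {11,12}
'c' @ 4: {9,13}  ✓accept
'd' @ 5: {}  — state set empty
rest 'd' ignored (set empty)
final: {}; accept 9 not in set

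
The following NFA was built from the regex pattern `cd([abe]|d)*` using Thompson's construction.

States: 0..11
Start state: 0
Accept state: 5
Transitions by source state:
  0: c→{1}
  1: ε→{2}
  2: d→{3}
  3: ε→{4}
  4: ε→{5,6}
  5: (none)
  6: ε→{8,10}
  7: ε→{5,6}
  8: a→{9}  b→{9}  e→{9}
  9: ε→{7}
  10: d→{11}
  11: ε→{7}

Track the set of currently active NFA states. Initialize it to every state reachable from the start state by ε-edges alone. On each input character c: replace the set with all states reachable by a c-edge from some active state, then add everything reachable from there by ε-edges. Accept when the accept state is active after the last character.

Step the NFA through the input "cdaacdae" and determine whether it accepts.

Answer: REJECT

Derivation:
initial (ε-close {0}): {0}
'c' @ 1: {1,2}
'd' @ 2: {3,4,5,6,8,10}  ✓accept
'a' @ 3: {5,6,7,8,9,10}  ✓accept
'a' @ 4: {5,6,7,8,9,10}  ✓accept
'c' @ 5: {}  — dead — no transitions
rest 'dae' ignored (set empty)
final: {}; accept 5 not in set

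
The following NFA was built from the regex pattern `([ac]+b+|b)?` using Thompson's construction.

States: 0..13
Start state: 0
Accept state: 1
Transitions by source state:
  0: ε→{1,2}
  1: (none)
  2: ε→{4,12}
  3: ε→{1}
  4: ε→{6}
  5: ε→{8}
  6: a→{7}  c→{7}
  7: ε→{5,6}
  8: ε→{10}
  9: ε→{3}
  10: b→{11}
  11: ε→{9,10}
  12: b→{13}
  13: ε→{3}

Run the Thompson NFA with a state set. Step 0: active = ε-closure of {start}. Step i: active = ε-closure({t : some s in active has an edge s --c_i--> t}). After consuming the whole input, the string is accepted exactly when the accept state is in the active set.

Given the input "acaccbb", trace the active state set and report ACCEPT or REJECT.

Answer: ACCEPT

Steps:
start: ε-closure({0}) = {0,1,2,4,6,12}
'a' @ 1: {5,6,7,8,10}
'c' @ 2: {5,6,7,8,10}
'a' @ 3: {5,6,7,8,10}
'c' @ 4: {5,6,7,8,10}
'c' @ 5: {5,6,7,8,10}
'b' @ 6: {1,3,9,10,11}  ✓accept
'b' @ 7: {1,3,9,10,11}  ✓accept
final: {1,3,9,10,11}; accept 1 in set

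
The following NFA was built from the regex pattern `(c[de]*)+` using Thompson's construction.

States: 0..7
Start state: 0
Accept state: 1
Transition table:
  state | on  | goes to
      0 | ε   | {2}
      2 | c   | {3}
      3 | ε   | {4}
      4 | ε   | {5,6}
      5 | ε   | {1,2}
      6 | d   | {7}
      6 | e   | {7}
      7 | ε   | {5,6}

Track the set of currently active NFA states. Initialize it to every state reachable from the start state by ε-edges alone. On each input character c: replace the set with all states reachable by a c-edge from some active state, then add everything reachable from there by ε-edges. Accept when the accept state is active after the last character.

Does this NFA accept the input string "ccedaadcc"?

Answer: REJECT

Derivation:
initial (ε-close {0}): {0,2}
'c' @ 1: {1,2,3,4,5,6}  (accept∈set)
'c' @ 2: {1,2,3,4,5,6}  (accept∈set)
'e' @ 3: {1,2,5,6,7}  (accept∈set)
'd' @ 4: {1,2,5,6,7}  (accept∈set)
'a' @ 5: {}  — no active states
rest 'adcc' ignored (set empty)
after full input: {}  (accept=1 not in)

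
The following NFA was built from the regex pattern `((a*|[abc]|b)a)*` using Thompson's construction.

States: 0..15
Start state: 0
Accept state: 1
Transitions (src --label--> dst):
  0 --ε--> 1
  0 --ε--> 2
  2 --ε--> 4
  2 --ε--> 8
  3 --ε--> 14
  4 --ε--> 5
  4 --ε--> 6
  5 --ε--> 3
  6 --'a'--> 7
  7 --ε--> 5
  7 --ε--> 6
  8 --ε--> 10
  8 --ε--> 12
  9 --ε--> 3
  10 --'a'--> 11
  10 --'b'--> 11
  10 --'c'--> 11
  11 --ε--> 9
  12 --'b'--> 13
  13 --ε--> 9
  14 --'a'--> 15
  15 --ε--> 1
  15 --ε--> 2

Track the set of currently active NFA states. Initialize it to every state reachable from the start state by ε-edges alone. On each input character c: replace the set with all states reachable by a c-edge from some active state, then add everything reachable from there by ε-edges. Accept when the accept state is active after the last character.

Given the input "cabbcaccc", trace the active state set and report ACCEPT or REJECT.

start: ε-closure({0}) = {0,1,2,3,4,5,6,8,10,12,14}
'c' @ 1: {3,9,11,14}
'a' @ 2: {1,2,3,4,5,6,8,10,12,14,15}  (accept∈set)
'b' @ 3: {3,9,11,13,14}
'b' @ 4: {}  — no active states
rest 'caccc' ignored (set empty)
after full input: {}  (accept=1 not in)

Answer: REJECT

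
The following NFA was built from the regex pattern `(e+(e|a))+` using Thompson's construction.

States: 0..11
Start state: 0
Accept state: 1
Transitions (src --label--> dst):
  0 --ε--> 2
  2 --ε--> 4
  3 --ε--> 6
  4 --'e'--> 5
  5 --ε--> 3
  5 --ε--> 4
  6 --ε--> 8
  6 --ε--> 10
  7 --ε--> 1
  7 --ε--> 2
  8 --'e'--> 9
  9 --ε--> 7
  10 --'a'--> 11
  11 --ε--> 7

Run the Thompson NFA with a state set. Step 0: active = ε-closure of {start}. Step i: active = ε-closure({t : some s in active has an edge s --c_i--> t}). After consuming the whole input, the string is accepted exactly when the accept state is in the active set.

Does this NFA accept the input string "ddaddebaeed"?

Answer: REJECT

Trace:
start: ε-closure({0}) = {0,2,4}
'd' @ 1: {}  — dead — no transitions
rest 'daddebaeed' ignored (set empty)
end set {} — state 1 not in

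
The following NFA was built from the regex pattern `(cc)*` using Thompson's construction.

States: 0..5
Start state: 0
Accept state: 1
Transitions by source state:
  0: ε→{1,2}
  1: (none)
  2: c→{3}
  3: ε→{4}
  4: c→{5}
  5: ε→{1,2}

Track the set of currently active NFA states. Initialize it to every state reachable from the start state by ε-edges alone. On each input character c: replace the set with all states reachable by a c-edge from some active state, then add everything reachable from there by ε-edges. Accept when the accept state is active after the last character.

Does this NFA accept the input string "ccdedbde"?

S₀ = ε-closure({0}) = {0,1,2}
'c' @ 1: {3,4}
'c' @ 2: {1,2,5}  (accept∈set)
'd' @ 3: {}  — no active states
rest 'edbde' ignored (set empty)
after full input: {}  (accept=1 not in)

Answer: REJECT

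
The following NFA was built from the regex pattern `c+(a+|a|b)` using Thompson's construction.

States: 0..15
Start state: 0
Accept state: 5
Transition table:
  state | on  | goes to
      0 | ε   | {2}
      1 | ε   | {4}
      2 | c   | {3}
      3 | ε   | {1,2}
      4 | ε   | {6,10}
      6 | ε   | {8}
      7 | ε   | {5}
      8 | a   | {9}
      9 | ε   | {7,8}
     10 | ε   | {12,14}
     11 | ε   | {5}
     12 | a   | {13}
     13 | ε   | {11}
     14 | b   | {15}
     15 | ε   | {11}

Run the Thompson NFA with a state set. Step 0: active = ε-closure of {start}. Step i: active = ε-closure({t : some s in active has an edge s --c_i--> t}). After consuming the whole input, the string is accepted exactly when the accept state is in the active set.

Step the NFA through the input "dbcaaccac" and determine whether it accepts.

start: ε-closure({0}) = {0,2}
'd' @ 1: {}  — state set empty
rest 'bcaaccac' ignored (set empty)
end set {} — state 5 not in

Answer: REJECT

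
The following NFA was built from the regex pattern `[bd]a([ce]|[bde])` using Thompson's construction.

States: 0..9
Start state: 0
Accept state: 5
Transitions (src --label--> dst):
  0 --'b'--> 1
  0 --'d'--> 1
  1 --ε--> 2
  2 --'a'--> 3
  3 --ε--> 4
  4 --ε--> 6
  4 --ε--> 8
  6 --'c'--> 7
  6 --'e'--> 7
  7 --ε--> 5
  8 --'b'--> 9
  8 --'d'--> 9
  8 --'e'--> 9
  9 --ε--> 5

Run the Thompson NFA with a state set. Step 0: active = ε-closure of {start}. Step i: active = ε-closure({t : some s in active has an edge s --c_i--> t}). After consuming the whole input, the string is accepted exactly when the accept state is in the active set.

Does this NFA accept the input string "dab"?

Answer: ACCEPT

Trace:
start: ε-closure({0}) = {0}
'd' @ 1: {1,2}
'a' @ 2: {3,4,6,8}
'b' @ 3: {5,9}  ✓accept
end set {5,9} — state 5 in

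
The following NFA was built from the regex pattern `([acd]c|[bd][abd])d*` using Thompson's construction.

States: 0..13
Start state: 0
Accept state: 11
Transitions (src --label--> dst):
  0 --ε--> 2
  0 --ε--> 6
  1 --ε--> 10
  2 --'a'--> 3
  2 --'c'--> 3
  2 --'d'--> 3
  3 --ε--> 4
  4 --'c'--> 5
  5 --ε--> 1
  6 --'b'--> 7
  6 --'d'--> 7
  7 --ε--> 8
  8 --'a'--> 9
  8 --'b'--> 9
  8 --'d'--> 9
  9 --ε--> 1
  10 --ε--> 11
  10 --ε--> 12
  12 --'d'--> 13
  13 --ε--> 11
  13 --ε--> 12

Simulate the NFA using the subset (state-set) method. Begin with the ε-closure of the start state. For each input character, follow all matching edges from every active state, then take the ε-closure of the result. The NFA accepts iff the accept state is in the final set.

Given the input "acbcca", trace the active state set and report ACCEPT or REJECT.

Answer: REJECT

Steps:
initial (ε-close {0}): {0,2,6}
'a' @ 1: {3,4}
'c' @ 2: {1,5,10,11,12}  ✓accept
'b' @ 3: {}  — dead — no transitions
rest 'cca' ignored (set empty)
final: {}; accept 11 not in set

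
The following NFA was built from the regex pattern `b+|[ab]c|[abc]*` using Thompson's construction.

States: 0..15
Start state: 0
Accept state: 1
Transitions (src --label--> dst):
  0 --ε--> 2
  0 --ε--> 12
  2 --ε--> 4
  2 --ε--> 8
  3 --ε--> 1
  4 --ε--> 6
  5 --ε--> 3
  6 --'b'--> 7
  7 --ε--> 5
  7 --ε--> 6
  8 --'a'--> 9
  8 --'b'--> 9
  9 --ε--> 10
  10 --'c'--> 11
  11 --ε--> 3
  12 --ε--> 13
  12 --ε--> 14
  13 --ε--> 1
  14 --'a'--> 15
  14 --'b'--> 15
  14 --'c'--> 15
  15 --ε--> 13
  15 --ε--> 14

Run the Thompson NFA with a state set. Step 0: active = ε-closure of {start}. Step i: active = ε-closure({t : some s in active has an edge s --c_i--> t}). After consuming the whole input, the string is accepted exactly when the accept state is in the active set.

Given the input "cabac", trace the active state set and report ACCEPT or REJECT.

Answer: ACCEPT

Trace:
start: ε-closure({0}) = {0,1,2,4,6,8,12,13,14}
'c' @ 1: {1,13,14,15}  [accepting]
'a' @ 2: {1,13,14,15}  [accepting]
'b' @ 3: {1,13,14,15}  [accepting]
'a' @ 4: {1,13,14,15}  [accepting]
'c' @ 5: {1,13,14,15}  [accepting]
after full input: {1,13,14,15}  (accept=1 in)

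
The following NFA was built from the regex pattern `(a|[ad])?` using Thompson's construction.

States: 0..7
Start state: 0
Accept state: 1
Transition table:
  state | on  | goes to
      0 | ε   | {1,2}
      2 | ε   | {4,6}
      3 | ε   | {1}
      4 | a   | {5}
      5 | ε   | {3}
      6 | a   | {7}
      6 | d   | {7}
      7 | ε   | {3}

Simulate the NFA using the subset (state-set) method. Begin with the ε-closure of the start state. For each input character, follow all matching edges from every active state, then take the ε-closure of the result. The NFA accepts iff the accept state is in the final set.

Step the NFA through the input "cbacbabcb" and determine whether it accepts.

Answer: REJECT

Steps:
S₀ = ε-closure({0}) = {0,1,2,4,6}
'c' @ 1: {}  — dead — no transitions
rest 'bacbabcb' ignored (set empty)
final: {}; accept 1 not in set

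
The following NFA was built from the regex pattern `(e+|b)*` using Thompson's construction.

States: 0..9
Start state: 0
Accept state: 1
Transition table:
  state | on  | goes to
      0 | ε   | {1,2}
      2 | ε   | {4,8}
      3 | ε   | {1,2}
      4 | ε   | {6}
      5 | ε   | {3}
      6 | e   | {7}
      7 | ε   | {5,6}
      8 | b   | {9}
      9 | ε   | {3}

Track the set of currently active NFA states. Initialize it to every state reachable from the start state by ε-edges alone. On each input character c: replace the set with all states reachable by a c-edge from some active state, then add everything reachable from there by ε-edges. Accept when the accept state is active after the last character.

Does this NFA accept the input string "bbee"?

Answer: ACCEPT

Derivation:
initial (ε-close {0}): {0,1,2,4,6,8}
'b' @ 1: {1,2,3,4,6,8,9}  [accepting]
'b' @ 2: {1,2,3,4,6,8,9}  [accepting]
'e' @ 3: {1,2,3,4,5,6,7,8}  [accepting]
'e' @ 4: {1,2,3,4,5,6,7,8}  [accepting]
final: {1,2,3,4,5,6,7,8}; accept 1 in set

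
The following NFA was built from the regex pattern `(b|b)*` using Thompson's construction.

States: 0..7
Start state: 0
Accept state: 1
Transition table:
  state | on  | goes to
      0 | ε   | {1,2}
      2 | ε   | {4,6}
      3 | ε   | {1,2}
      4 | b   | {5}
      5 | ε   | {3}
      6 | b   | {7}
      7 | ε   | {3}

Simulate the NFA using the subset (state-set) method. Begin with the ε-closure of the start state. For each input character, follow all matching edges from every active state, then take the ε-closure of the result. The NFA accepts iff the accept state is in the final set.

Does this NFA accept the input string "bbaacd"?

start: ε-closure({0}) = {0,1,2,4,6}
'b' @ 1: {1,2,3,4,5,6,7}  (accept∈set)
'b' @ 2: {1,2,3,4,5,6,7}  (accept∈set)
'a' @ 3: {}  — dead — no transitions
rest 'acd' ignored (set empty)
end set {} — state 1 not in

Answer: REJECT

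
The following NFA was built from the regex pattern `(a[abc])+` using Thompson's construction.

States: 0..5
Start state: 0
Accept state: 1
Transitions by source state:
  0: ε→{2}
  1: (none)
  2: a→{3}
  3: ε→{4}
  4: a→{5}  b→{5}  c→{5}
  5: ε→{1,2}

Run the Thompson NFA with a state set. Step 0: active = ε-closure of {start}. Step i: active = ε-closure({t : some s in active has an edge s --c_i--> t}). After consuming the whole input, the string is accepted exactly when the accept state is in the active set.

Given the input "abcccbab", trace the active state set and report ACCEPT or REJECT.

Answer: REJECT

Derivation:
initial (ε-close {0}): {0,2}
'a' @ 1: {3,4}
'b' @ 2: {1,2,5}  [accepting]
'c' @ 3: {}  — no active states
rest 'ccbab' ignored (set empty)
final: {}; accept 1 not in set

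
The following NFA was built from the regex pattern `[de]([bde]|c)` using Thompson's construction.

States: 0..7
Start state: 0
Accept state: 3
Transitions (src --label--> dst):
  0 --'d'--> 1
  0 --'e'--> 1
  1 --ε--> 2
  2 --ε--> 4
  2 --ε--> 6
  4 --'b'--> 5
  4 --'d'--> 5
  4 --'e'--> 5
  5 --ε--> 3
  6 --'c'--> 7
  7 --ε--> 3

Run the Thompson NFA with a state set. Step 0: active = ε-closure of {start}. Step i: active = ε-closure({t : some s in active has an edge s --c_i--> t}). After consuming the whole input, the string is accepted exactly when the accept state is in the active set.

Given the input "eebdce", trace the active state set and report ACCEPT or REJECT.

Answer: REJECT

Steps:
S₀ = ε-closure({0}) = {0}
'e' @ 1: {1,2,4,6}
'e' @ 2: {3,5}  [accepting]
'b' @ 3: {}  — dead — no transitions
rest 'dce' ignored (set empty)
final: {}; accept 3 not in set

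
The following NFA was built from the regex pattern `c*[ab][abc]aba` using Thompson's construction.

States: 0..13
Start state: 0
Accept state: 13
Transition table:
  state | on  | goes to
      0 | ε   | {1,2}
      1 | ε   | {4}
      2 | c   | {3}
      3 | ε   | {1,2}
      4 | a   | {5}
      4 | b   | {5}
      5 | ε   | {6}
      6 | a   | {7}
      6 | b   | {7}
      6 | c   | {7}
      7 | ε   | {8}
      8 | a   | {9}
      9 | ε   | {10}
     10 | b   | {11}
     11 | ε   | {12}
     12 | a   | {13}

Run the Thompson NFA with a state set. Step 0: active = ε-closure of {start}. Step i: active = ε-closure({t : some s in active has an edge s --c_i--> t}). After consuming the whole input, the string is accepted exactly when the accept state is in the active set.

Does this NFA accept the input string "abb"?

initial (ε-close {0}): {0,1,2,4}
'a' @ 1: {5,6}
'b' @ 2: {7,8}
'b' @ 3: {}  — dead — no transitions
after full input: {}  (accept=13 not in)

Answer: REJECT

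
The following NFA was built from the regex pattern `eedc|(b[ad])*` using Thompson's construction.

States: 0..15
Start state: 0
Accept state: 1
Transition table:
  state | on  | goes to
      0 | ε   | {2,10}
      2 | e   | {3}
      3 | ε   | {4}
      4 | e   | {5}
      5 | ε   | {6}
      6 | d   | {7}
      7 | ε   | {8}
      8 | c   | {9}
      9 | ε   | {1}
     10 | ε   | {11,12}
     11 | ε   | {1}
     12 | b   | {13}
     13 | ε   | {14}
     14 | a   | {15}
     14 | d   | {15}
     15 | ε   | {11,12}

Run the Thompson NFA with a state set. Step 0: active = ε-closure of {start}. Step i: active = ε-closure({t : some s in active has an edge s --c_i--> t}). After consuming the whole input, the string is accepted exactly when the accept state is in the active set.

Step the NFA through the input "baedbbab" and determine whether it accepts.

Answer: REJECT

Steps:
S₀ = ε-closure({0}) = {0,1,2,10,11,12}
'b' @ 1: {13,14}
'a' @ 2: {1,11,12,15}  (accept∈set)
'e' @ 3: {}  — dead — no transitions
rest 'dbbab' ignored (set empty)
end set {} — state 1 not in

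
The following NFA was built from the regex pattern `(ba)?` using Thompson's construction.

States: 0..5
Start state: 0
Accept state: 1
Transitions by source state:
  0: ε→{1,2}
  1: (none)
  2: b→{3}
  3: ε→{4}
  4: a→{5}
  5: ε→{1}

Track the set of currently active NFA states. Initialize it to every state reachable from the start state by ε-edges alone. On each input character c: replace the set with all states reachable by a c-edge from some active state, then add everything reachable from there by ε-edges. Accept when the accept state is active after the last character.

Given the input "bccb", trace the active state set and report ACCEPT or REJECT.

initial (ε-close {0}): {0,1,2}
'b' @ 1: {3,4}
'c' @ 2: {}  — dead — no transitions
rest 'cb' ignored (set empty)
after full input: {}  (accept=1 not in)

Answer: REJECT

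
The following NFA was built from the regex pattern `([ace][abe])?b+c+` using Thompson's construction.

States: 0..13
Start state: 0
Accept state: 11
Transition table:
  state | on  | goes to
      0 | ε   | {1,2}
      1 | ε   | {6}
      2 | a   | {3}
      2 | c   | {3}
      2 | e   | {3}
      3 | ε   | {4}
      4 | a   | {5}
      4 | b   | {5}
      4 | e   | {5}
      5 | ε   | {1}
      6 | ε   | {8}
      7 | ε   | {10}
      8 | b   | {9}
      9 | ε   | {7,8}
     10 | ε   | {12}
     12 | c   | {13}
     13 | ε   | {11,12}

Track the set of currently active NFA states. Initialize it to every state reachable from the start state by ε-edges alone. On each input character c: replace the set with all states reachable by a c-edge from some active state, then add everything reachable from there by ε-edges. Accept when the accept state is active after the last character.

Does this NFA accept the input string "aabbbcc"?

start: ε-closure({0}) = {0,1,2,6,8}
'a' @ 1: {3,4}
'a' @ 2: {1,5,6,8}
'b' @ 3: {7,8,9,10,12}
'b' @ 4: {7,8,9,10,12}
'b' @ 5: {7,8,9,10,12}
'c' @ 6: {11,12,13}  ✓accept
'c' @ 7: {11,12,13}  ✓accept
after full input: {11,12,13}  (accept=11 in)

Answer: ACCEPT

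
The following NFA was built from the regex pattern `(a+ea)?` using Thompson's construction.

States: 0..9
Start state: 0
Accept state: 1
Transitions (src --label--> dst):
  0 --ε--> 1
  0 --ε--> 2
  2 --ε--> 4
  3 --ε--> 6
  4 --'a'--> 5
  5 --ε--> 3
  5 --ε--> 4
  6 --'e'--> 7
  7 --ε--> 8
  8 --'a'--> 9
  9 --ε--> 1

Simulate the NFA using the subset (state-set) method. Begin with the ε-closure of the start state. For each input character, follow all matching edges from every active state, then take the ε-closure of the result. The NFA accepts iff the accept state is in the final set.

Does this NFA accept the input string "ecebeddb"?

Answer: REJECT

Derivation:
start: ε-closure({0}) = {0,1,2,4}
'e' @ 1: {}  — state set empty
rest 'cebeddb' ignored (set empty)
final: {}; accept 1 not in set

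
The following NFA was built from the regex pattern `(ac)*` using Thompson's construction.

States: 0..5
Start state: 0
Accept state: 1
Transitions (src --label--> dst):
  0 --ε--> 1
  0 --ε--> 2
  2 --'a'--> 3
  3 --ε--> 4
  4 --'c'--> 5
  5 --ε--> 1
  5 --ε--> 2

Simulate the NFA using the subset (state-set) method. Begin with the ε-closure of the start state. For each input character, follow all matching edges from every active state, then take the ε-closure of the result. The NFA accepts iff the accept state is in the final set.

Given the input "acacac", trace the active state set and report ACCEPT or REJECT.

Answer: ACCEPT

Trace:
S₀ = ε-closure({0}) = {0,1,2}
'a' @ 1: {3,4}
'c' @ 2: {1,2,5}  (accept∈set)
'a' @ 3: {3,4}
'c' @ 4: {1,2,5}  (accept∈set)
'a' @ 5: {3,4}
'c' @ 6: {1,2,5}  (accept∈set)
final: {1,2,5}; accept 1 in set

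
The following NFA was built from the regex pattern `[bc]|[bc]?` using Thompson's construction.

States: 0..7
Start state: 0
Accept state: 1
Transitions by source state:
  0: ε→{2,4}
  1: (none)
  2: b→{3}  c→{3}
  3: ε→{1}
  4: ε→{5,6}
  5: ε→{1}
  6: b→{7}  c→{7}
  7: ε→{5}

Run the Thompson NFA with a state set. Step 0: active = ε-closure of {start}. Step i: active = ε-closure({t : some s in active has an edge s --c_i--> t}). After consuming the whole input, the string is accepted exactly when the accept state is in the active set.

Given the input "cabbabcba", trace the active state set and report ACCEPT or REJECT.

start: ε-closure({0}) = {0,1,2,4,5,6}
'c' @ 1: {1,3,5,7}  (accept∈set)
'a' @ 2: {}  — state set empty
rest 'bbabcba' ignored (set empty)
final: {}; accept 1 not in set

Answer: REJECT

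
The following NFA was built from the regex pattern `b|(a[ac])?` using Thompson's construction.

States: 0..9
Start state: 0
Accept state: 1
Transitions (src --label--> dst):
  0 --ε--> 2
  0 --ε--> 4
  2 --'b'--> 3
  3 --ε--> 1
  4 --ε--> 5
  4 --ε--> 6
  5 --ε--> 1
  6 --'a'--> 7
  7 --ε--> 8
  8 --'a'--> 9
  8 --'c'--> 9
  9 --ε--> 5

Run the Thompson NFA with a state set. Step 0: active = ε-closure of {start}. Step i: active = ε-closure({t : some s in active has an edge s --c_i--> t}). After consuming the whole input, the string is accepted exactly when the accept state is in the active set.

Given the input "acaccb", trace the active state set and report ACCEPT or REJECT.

S₀ = ε-closure({0}) = {0,1,2,4,5,6}
'a' @ 1: {7,8}
'c' @ 2: {1,5,9}  [accepting]
'a' @ 3: {}  — no active states
rest 'ccb' ignored (set empty)
after full input: {}  (accept=1 not in)

Answer: REJECT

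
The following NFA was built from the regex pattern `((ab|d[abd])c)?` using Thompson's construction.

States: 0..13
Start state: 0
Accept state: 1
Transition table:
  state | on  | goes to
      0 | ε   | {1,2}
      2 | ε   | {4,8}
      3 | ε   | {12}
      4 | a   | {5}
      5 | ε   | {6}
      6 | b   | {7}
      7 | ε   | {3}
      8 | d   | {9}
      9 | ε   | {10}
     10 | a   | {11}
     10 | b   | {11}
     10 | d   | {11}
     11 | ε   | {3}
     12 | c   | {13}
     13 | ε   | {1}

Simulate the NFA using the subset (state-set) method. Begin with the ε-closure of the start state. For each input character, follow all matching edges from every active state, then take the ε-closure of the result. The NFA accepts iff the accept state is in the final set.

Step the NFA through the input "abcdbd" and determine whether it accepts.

Answer: REJECT

Steps:
start: ε-closure({0}) = {0,1,2,4,8}
'a' @ 1: {5,6}
'b' @ 2: {3,7,12}
'c' @ 3: {1,13}  [accepting]
'd' @ 4: {}  — state set empty
rest 'bd' ignored (set empty)
after full input: {}  (accept=1 not in)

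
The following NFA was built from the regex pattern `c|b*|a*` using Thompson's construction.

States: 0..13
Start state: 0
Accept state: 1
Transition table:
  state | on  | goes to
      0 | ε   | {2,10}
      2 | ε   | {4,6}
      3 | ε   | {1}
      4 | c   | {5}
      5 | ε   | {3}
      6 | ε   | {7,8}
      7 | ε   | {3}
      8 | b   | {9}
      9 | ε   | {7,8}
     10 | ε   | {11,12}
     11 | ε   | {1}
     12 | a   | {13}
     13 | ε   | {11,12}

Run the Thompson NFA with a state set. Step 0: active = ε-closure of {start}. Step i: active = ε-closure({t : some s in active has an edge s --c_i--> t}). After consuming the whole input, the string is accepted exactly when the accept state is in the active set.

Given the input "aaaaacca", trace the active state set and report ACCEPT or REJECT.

start: ε-closure({0}) = {0,1,2,3,4,6,7,8,10,11,12}
'a' @ 1: {1,11,12,13}  [accepting]
'a' @ 2: {1,11,12,13}  [accepting]
'a' @ 3: {1,11,12,13}  [accepting]
'a' @ 4: {1,11,12,13}  [accepting]
'a' @ 5: {1,11,12,13}  [accepting]
'c' @ 6: {}  — no active states
rest 'ca' ignored (set empty)
end set {} — state 1 not in

Answer: REJECT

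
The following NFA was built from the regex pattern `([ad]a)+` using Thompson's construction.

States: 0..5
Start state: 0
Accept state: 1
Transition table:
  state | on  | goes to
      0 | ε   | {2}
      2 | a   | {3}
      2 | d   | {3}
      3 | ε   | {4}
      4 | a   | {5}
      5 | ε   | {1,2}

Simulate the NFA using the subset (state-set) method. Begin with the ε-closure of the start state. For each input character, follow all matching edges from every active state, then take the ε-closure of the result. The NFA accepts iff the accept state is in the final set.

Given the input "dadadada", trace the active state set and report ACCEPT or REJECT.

start: ε-closure({0}) = {0,2}
'd' @ 1: {3,4}
'a' @ 2: {1,2,5}  (accept∈set)
'd' @ 3: {3,4}
'a' @ 4: {1,2,5}  (accept∈set)
'd' @ 5: {3,4}
'a' @ 6: {1,2,5}  (accept∈set)
'd' @ 7: {3,4}
'a' @ 8: {1,2,5}  (accept∈set)
final: {1,2,5}; accept 1 in set

Answer: ACCEPT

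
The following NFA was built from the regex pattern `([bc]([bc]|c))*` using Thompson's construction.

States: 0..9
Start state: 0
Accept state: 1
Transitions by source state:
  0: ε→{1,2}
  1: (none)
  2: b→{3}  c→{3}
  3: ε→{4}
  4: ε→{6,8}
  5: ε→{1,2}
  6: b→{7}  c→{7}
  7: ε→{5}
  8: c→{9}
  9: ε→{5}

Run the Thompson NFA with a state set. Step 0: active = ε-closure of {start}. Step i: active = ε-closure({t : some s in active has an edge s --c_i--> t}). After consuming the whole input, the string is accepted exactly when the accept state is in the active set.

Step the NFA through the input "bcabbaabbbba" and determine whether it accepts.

Answer: REJECT

Trace:
start: ε-closure({0}) = {0,1,2}
'b' @ 1: {3,4,6,8}
'c' @ 2: {1,2,5,7,9}  [accepting]
'a' @ 3: {}  — dead — no transitions
rest 'bbaabbbba' ignored (set empty)
end set {} — state 1 not in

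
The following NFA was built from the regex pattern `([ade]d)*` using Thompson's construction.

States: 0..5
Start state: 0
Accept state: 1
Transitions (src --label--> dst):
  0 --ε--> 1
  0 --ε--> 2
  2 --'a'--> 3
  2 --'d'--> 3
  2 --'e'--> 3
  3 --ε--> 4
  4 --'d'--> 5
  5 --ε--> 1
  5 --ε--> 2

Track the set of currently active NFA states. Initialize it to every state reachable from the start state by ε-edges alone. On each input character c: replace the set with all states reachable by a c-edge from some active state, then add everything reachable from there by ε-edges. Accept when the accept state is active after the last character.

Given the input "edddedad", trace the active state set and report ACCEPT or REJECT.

start: ε-closure({0}) = {0,1,2}
'e' @ 1: {3,4}
'd' @ 2: {1,2,5}  ✓accept
'd' @ 3: {3,4}
'd' @ 4: {1,2,5}  ✓accept
'e' @ 5: {3,4}
'd' @ 6: {1,2,5}  ✓accept
'a' @ 7: {3,4}
'd' @ 8: {1,2,5}  ✓accept
end set {1,2,5} — state 1 in

Answer: ACCEPT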